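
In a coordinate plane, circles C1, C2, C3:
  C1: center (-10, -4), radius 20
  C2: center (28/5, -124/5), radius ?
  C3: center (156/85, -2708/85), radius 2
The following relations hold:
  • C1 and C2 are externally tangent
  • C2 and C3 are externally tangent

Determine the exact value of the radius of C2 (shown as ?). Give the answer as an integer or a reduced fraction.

1. [ext C1·C2]  r_C2² + 40r_C2 − 276 = 0  ⇒  r_C2 = 6 (r>0 drops 1)
2. [ext C2·C3]  r_C2² + 4r_C2 − 60 = 0  ⇒  r_C2 = 6 (r>0 drops 1)

6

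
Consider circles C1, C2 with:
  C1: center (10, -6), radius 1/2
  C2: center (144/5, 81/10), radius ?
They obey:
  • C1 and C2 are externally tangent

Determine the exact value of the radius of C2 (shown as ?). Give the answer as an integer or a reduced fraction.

1. [ext C1·C2]  r_C2² + 1r_C2 − 552 = 0  ⇒  r_C2 = 23 (r>0 drops 1)

23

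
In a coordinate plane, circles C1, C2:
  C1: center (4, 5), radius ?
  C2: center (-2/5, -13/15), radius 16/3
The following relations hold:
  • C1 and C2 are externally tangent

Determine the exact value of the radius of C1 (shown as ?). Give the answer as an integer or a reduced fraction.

1. [ext C1·C2]  r_C1² + (32/3)r_C1 − 76/3 = 0  ⇒  r_C1 = 2 (r>0 drops 1)

2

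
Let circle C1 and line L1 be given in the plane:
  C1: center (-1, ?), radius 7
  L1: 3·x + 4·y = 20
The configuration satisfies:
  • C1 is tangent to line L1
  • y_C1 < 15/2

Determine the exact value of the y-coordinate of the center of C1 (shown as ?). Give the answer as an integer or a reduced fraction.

1. [C1‖L1]  y_C1² − (23/2)y_C1 − 87/2 = 0  ⇒  y_C1 = -3 or 29/2
2. given y_C1 < 15/2: keep -3

-3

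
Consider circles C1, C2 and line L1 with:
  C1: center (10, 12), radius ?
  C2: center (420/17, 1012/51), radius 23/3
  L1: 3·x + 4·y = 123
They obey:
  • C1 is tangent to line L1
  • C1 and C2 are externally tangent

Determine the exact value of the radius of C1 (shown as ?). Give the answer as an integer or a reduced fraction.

1. [C1‖L1]  r_C1² − 81 = 0  ⇒  r_C1 = 9 (r>0 drops 1)
2. [ext C1·C2]  r_C1² + (46/3)r_C1 − 219 = 0  ⇒  r_C1 = 9 (r>0 drops 1)

9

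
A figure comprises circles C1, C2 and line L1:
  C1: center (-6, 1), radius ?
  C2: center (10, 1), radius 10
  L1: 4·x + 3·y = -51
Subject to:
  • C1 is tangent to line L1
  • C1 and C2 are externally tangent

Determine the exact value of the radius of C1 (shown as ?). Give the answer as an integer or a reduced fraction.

6

1. [C1‖L1]  r_C1² − 36 = 0  ⇒  r_C1 = 6 (r>0 drops 1)
2. [ext C1·C2]  r_C1² + 20r_C1 − 156 = 0  ⇒  r_C1 = 6 (r>0 drops 1)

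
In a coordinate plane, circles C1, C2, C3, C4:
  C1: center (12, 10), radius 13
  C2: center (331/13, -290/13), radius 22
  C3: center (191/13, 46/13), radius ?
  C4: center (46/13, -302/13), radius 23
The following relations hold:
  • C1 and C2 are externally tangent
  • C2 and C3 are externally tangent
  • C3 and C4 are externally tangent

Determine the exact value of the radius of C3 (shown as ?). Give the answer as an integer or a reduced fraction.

1. [ext C2·C3]  r_C3² + 44r_C3 − 300 = 0  ⇒  r_C3 = 6 (r>0 drops 1)
2. [ext C3·C4]  r_C3² + 46r_C3 − 312 = 0  ⇒  r_C3 = 6 (r>0 drops 1)

6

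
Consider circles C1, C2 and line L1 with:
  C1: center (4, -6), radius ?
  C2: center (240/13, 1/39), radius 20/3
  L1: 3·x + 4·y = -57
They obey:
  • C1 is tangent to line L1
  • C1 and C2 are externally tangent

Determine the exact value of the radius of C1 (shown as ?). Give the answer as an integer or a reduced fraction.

9

1. [C1‖L1]  r_C1² − 81 = 0  ⇒  r_C1 = 9 (r>0 drops 1)
2. [ext C1·C2]  r_C1² + (40/3)r_C1 − 201 = 0  ⇒  r_C1 = 9 (r>0 drops 1)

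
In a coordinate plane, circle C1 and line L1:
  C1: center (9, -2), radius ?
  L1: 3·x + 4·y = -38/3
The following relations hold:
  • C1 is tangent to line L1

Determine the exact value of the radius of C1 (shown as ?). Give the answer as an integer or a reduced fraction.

19/3

1. [C1‖L1]  r_C1² − 361/9 = 0  ⇒  r_C1 = 19/3 (r>0 drops 1)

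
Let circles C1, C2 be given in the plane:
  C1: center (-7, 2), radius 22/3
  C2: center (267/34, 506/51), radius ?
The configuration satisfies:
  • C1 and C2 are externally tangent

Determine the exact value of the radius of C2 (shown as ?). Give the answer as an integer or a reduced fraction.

19/2

1. [ext C1·C2]  r_C2² + (44/3)r_C2 − 2755/12 = 0  ⇒  r_C2 = 19/2 (r>0 drops 1)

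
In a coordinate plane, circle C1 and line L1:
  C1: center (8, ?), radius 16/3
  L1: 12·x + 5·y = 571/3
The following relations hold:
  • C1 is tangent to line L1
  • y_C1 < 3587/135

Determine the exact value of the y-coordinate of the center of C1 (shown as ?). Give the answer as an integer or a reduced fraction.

5

1. [C1‖L1]  y_C1² − (566/15)y_C1 + 491/3 = 0  ⇒  y_C1 = 5 or 491/15
2. given y_C1 < 3587/135: keep 5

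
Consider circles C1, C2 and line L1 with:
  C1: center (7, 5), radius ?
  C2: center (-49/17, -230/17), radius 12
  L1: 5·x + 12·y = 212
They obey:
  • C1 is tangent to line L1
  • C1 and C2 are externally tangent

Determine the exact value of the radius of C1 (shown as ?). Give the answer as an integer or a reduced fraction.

1. [C1‖L1]  r_C1² − 81 = 0  ⇒  r_C1 = 9 (r>0 drops 1)
2. [ext C1·C2]  r_C1² + 24r_C1 − 297 = 0  ⇒  r_C1 = 9 (r>0 drops 1)

9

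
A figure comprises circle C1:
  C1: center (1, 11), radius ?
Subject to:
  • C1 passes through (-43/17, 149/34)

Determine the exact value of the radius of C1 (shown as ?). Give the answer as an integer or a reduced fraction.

1. [C1∋P]  r_C1² − 225/4 = 0  ⇒  r_C1 = 15/2 (r>0 drops 1)

15/2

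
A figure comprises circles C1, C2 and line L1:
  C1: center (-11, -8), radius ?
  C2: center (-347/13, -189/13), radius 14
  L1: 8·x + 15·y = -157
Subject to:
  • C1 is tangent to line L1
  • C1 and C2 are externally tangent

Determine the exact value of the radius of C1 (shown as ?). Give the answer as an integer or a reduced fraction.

1. [C1‖L1]  r_C1² − 9 = 0  ⇒  r_C1 = 3 (r>0 drops 1)
2. [ext C1·C2]  r_C1² + 28r_C1 − 93 = 0  ⇒  r_C1 = 3 (r>0 drops 1)

3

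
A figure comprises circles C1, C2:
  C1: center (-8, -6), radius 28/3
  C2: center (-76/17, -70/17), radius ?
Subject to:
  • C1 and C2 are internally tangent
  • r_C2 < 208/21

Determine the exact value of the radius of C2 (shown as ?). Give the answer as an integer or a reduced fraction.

16/3

1. [int C1,C2]  r_C2² − (56/3)r_C2 + 640/9 = 0  ⇒  r_C2 = 16/3 or 40/3
2. given r_C2 < 208/21: keep 16/3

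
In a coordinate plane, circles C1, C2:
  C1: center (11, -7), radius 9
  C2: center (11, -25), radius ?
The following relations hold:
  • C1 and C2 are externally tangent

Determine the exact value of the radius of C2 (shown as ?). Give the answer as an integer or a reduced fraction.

1. [ext C1·C2]  r_C2² + 18r_C2 − 243 = 0  ⇒  r_C2 = 9 (r>0 drops 1)

9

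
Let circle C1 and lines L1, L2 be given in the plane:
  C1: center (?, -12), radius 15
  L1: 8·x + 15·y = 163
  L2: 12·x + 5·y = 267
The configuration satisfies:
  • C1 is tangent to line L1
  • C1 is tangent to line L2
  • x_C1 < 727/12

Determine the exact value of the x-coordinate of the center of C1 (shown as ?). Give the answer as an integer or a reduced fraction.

1. [C1‖L1]  x_C1² − (343/4)x_C1 + 3289/4 = 0  ⇒  x_C1 = 11 or 299/4
2. [C1‖L2]  x_C1² − (109/2)x_C1 + 957/2 = 0  ⇒  x_C1 = 11 or 87/2

11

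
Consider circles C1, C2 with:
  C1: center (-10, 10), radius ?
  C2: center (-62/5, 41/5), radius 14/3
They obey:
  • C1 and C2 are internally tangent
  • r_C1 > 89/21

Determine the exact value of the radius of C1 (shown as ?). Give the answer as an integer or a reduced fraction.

1. [int C1,C2]  r_C1² − (28/3)r_C1 + 115/9 = 0  ⇒  r_C1 = 5/3 or 23/3
2. given r_C1 > 89/21: keep 23/3

23/3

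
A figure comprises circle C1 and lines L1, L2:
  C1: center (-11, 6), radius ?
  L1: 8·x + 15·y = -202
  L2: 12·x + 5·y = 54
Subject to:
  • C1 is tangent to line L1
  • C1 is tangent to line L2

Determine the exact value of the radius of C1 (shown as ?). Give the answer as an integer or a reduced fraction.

1. [C1‖L1]  r_C1² − 144 = 0  ⇒  r_C1 = 12 (r>0 drops 1)
2. [C1‖L2]  r_C1² − 144 = 0  ⇒  r_C1 = 12 (r>0 drops 1)

12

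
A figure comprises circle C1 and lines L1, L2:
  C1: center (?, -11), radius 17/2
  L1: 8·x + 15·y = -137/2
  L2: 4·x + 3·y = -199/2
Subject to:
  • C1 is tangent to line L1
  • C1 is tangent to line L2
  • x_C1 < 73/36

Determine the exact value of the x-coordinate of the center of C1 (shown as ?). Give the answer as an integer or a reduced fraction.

-6

1. [C1‖L1]  x_C1² − (193/8)x_C1 − 723/4 = 0  ⇒  x_C1 = -6 or 241/8
2. [C1‖L2]  x_C1² + (133/4)x_C1 + 327/2 = 0  ⇒  x_C1 = -109/4 or -6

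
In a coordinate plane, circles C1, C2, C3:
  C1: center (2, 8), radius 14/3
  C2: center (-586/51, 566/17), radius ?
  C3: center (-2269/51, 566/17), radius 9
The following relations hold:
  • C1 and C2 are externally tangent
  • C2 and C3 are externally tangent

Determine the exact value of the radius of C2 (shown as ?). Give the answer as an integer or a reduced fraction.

1. [ext C1·C2]  r_C2² + (28/3)r_C2 − 800 = 0  ⇒  r_C2 = 24 (r>0 drops 1)
2. [ext C2·C3]  r_C2² + 18r_C2 − 1008 = 0  ⇒  r_C2 = 24 (r>0 drops 1)

24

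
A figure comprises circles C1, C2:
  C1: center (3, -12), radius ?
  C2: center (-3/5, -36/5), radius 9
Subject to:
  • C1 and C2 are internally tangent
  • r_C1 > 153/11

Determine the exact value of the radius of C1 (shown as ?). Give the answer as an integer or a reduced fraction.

15

1. [int C1,C2]  r_C1² − 18r_C1 + 45 = 0  ⇒  r_C1 = 3 or 15
2. given r_C1 > 153/11: keep 15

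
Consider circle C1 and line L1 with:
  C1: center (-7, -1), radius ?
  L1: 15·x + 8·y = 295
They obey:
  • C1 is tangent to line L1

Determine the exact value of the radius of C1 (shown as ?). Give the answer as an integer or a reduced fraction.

24

1. [C1‖L1]  r_C1² − 576 = 0  ⇒  r_C1 = 24 (r>0 drops 1)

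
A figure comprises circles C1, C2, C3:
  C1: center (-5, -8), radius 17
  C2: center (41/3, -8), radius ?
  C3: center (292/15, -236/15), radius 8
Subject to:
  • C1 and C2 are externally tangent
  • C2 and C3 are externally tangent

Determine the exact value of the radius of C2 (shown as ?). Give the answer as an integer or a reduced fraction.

5/3

1. [ext C1·C2]  r_C2² + 34r_C2 − 535/9 = 0  ⇒  r_C2 = 5/3 (r>0 drops 1)
2. [ext C2·C3]  r_C2² + 16r_C2 − 265/9 = 0  ⇒  r_C2 = 5/3 (r>0 drops 1)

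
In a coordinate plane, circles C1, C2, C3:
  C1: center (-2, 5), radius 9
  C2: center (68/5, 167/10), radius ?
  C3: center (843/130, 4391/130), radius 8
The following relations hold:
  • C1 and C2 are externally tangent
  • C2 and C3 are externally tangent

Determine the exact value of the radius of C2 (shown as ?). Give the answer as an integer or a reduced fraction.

1. [ext C1·C2]  r_C2² + 18r_C2 − 1197/4 = 0  ⇒  r_C2 = 21/2 (r>0 drops 1)
2. [ext C2·C3]  r_C2² + 16r_C2 − 1113/4 = 0  ⇒  r_C2 = 21/2 (r>0 drops 1)

21/2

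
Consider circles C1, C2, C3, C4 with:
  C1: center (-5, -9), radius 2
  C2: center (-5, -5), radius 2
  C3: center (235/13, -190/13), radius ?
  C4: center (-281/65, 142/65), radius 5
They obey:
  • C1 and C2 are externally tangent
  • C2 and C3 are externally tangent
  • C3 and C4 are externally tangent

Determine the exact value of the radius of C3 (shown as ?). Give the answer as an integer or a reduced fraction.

1. [ext C2·C3]  r_C3² + 4r_C3 − 621 = 0  ⇒  r_C3 = 23 (r>0 drops 1)
2. [ext C3·C4]  r_C3² + 10r_C3 − 759 = 0  ⇒  r_C3 = 23 (r>0 drops 1)

23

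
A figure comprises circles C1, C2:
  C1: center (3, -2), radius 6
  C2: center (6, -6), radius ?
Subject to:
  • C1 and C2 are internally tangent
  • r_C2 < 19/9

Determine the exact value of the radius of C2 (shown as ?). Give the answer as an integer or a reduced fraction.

1. [int C1,C2]  r_C2² − 12r_C2 + 11 = 0  ⇒  r_C2 = 1 or 11
2. given r_C2 < 19/9: keep 1

1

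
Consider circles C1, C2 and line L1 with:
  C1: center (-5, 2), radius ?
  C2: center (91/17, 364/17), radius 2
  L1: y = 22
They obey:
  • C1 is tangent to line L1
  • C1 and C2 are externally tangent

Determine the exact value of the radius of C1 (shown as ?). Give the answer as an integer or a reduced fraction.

20

1. [C1‖L1]  r_C1² − 400 = 0  ⇒  r_C1 = 20 (r>0 drops 1)
2. [ext C1·C2]  r_C1² + 4r_C1 − 480 = 0  ⇒  r_C1 = 20 (r>0 drops 1)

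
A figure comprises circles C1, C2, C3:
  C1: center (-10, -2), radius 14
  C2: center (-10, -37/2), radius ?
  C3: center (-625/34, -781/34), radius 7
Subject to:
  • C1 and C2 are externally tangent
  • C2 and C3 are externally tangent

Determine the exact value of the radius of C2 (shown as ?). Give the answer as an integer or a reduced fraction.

1. [ext C1·C2]  r_C2² + 28r_C2 − 305/4 = 0  ⇒  r_C2 = 5/2 (r>0 drops 1)
2. [ext C2·C3]  r_C2² + 14r_C2 − 165/4 = 0  ⇒  r_C2 = 5/2 (r>0 drops 1)

5/2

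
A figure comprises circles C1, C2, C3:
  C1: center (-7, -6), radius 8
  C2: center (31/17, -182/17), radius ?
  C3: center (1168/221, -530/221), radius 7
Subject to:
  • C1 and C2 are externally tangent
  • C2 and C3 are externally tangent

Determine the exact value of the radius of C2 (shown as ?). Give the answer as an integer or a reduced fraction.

2

1. [ext C1·C2]  r_C2² + 16r_C2 − 36 = 0  ⇒  r_C2 = 2 (r>0 drops 1)
2. [ext C2·C3]  r_C2² + 14r_C2 − 32 = 0  ⇒  r_C2 = 2 (r>0 drops 1)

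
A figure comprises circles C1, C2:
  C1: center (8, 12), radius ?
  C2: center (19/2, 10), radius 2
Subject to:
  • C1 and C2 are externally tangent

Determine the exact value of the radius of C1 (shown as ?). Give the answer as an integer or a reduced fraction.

1/2

1. [ext C1·C2]  r_C1² + 4r_C1 − 9/4 = 0  ⇒  r_C1 = 1/2 (r>0 drops 1)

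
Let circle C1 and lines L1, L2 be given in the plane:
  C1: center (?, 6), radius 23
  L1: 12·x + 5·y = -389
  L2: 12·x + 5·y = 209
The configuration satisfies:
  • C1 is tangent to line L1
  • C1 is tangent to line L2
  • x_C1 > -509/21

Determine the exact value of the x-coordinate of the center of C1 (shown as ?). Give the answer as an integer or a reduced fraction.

1. [C1‖L1]  x_C1² + (419/6)x_C1 + 1795/3 = 0  ⇒  x_C1 = -359/6 or -10
2. [C1‖L2]  x_C1² − (179/6)x_C1 − 1195/3 = 0  ⇒  x_C1 = -10 or 239/6

-10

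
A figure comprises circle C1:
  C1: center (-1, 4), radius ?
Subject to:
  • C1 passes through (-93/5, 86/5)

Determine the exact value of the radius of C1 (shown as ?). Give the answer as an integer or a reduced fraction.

1. [C1∋P]  r_C1² − 484 = 0  ⇒  r_C1 = 22 (r>0 drops 1)

22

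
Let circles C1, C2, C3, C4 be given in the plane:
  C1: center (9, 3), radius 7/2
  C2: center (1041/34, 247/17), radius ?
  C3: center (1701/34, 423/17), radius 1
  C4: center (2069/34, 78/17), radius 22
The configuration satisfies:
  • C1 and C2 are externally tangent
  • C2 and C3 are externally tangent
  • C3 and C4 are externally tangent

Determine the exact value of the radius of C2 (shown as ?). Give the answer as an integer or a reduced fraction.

1. [ext C1·C2]  r_C2² + 7r_C2 − 588 = 0  ⇒  r_C2 = 21 (r>0 drops 1)
2. [ext C2·C3]  r_C2² + 2r_C2 − 483 = 0  ⇒  r_C2 = 21 (r>0 drops 1)

21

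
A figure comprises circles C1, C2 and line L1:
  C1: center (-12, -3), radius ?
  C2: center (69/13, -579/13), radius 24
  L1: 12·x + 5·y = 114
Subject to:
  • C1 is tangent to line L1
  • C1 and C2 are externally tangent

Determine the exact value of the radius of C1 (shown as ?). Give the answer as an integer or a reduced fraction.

21

1. [C1‖L1]  r_C1² − 441 = 0  ⇒  r_C1 = 21 (r>0 drops 1)
2. [ext C1·C2]  r_C1² + 48r_C1 − 1449 = 0  ⇒  r_C1 = 21 (r>0 drops 1)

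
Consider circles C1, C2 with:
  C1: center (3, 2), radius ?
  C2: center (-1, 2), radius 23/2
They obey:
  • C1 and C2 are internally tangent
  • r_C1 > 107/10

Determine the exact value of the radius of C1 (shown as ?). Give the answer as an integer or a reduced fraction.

1. [int C1,C2]  r_C1² − 23r_C1 + 465/4 = 0  ⇒  r_C1 = 15/2 or 31/2
2. given r_C1 > 107/10: keep 31/2

31/2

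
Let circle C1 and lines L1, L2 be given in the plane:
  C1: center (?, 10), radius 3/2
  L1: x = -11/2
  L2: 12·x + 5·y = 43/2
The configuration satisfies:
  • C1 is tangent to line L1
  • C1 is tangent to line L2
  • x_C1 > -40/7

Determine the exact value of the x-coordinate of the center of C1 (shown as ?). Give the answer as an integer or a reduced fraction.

1. [C1‖L1]  x_C1² + 11x_C1 + 28 = 0  ⇒  x_C1 = -7 or -4
2. [C1‖L2]  x_C1² + (19/4)x_C1 + 3 = 0  ⇒  x_C1 = -4 or -3/4

-4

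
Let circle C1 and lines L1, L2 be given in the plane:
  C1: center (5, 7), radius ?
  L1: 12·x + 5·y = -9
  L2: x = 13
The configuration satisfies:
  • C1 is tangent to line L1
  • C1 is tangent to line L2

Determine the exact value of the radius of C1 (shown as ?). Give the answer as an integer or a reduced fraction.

8

1. [C1‖L1]  r_C1² − 64 = 0  ⇒  r_C1 = 8 (r>0 drops 1)
2. [C1‖L2]  r_C1² − 64 = 0  ⇒  r_C1 = 8 (r>0 drops 1)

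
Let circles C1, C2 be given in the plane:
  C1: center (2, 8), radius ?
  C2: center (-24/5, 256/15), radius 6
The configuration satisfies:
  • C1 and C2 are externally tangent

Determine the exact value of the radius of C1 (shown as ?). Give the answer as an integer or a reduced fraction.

1. [ext C1·C2]  r_C1² + 12r_C1 − 832/9 = 0  ⇒  r_C1 = 16/3 (r>0 drops 1)

16/3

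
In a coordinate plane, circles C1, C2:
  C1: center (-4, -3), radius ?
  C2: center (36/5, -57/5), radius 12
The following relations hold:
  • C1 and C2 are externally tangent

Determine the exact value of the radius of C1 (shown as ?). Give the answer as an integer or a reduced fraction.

2

1. [ext C1·C2]  r_C1² + 24r_C1 − 52 = 0  ⇒  r_C1 = 2 (r>0 drops 1)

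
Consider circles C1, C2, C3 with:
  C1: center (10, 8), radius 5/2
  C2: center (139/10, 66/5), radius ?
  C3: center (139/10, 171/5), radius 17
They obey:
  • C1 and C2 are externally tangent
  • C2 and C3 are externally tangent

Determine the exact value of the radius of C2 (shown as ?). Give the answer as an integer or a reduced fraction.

1. [ext C1·C2]  r_C2² + 5r_C2 − 36 = 0  ⇒  r_C2 = 4 (r>0 drops 1)
2. [ext C2·C3]  r_C2² + 34r_C2 − 152 = 0  ⇒  r_C2 = 4 (r>0 drops 1)

4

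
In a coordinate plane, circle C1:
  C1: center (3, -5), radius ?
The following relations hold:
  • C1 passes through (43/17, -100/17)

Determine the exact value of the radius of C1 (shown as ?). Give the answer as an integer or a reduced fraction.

1. [C1∋P]  r_C1² − 1 = 0  ⇒  r_C1 = 1 (r>0 drops 1)

1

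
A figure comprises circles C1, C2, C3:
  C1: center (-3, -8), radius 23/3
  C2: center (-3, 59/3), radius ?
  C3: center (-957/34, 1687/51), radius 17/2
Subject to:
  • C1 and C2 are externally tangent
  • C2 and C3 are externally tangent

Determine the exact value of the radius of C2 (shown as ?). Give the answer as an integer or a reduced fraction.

1. [ext C1·C2]  r_C2² + (46/3)r_C2 − 2120/3 = 0  ⇒  r_C2 = 20 (r>0 drops 1)
2. [ext C2·C3]  r_C2² + 17r_C2 − 740 = 0  ⇒  r_C2 = 20 (r>0 drops 1)

20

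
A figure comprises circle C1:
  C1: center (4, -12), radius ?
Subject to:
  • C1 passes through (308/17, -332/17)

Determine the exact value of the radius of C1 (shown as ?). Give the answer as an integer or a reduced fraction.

16

1. [C1∋P]  r_C1² − 256 = 0  ⇒  r_C1 = 16 (r>0 drops 1)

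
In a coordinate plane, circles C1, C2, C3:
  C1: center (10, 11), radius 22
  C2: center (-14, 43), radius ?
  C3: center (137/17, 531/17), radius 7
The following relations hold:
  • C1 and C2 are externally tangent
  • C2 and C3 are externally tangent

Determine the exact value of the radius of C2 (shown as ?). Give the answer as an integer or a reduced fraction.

18

1. [ext C1·C2]  r_C2² + 44r_C2 − 1116 = 0  ⇒  r_C2 = 18 (r>0 drops 1)
2. [ext C2·C3]  r_C2² + 14r_C2 − 576 = 0  ⇒  r_C2 = 18 (r>0 drops 1)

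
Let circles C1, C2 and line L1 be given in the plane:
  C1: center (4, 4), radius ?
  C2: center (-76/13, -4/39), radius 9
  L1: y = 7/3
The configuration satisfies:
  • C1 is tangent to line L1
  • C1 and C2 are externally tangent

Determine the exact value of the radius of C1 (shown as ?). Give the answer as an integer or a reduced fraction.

5/3

1. [C1‖L1]  r_C1² − 25/9 = 0  ⇒  r_C1 = 5/3 (r>0 drops 1)
2. [ext C1·C2]  r_C1² + 18r_C1 − 295/9 = 0  ⇒  r_C1 = 5/3 (r>0 drops 1)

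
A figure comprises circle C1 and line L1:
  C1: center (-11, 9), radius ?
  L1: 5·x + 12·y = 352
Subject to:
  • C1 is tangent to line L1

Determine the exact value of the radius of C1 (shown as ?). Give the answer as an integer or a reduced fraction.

1. [C1‖L1]  r_C1² − 529 = 0  ⇒  r_C1 = 23 (r>0 drops 1)

23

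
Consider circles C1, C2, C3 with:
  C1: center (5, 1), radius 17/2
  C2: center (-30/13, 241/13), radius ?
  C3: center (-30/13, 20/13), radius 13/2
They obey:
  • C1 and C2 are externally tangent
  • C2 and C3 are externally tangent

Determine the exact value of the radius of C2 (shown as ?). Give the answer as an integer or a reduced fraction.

21/2

1. [ext C1·C2]  r_C2² + 17r_C2 − 1155/4 = 0  ⇒  r_C2 = 21/2 (r>0 drops 1)
2. [ext C2·C3]  r_C2² + 13r_C2 − 987/4 = 0  ⇒  r_C2 = 21/2 (r>0 drops 1)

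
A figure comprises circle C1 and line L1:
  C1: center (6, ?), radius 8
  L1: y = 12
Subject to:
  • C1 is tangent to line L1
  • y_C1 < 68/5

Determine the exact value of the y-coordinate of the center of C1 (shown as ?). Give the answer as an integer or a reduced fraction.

1. [C1‖L1]  y_C1² − 24y_C1 + 80 = 0  ⇒  y_C1 = 4 or 20
2. given y_C1 < 68/5: keep 4

4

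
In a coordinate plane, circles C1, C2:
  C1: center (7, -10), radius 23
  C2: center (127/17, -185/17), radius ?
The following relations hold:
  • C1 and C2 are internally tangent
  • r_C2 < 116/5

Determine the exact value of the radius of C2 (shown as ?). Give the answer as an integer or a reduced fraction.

22

1. [int C1,C2]  r_C2² − 46r_C2 + 528 = 0  ⇒  r_C2 = 22 or 24
2. given r_C2 < 116/5: keep 22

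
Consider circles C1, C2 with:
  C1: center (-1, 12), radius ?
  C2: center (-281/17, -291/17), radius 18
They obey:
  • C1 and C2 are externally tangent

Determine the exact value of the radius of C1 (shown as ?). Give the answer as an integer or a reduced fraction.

15

1. [ext C1·C2]  r_C1² + 36r_C1 − 765 = 0  ⇒  r_C1 = 15 (r>0 drops 1)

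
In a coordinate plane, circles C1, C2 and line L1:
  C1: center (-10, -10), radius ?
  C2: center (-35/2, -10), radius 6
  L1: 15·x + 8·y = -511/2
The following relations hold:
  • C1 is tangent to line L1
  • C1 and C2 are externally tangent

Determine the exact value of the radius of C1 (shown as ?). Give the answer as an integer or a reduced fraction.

1. [C1‖L1]  r_C1² − 9/4 = 0  ⇒  r_C1 = 3/2 (r>0 drops 1)
2. [ext C1·C2]  r_C1² + 12r_C1 − 81/4 = 0  ⇒  r_C1 = 3/2 (r>0 drops 1)

3/2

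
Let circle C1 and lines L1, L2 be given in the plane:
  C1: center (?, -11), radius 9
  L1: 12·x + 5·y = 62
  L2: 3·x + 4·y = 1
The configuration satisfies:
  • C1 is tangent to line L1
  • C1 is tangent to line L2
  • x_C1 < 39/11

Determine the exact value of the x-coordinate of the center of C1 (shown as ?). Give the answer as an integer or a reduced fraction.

1. [C1‖L1]  x_C1² − (39/2)x_C1 = 0  ⇒  x_C1 = 0 or 39/2
2. [C1‖L2]  x_C1² − 30x_C1 = 0  ⇒  x_C1 = 0 or 30

0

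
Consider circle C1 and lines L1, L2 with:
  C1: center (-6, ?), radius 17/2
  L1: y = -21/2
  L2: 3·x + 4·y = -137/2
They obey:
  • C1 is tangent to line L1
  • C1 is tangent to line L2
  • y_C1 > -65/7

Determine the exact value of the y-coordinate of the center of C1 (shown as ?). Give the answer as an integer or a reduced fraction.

-2

1. [C1‖L1]  y_C1² + 21y_C1 + 38 = 0  ⇒  y_C1 = -19 or -2
2. [C1‖L2]  y_C1² + (101/4)y_C1 + 93/2 = 0  ⇒  y_C1 = -93/4 or -2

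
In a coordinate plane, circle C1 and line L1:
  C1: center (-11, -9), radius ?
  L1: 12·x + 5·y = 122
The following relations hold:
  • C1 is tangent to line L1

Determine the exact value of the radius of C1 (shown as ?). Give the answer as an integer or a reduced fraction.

23

1. [C1‖L1]  r_C1² − 529 = 0  ⇒  r_C1 = 23 (r>0 drops 1)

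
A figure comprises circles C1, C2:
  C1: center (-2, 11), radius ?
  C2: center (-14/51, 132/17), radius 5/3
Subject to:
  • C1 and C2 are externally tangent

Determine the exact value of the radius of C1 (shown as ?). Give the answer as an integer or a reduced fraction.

2

1. [ext C1·C2]  r_C1² + (10/3)r_C1 − 32/3 = 0  ⇒  r_C1 = 2 (r>0 drops 1)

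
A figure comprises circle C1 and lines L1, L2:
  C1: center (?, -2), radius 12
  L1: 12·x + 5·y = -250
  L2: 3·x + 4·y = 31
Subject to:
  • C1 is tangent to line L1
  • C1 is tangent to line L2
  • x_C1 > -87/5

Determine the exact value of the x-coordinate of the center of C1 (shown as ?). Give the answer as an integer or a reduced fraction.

-7

1. [C1‖L1]  x_C1² + 40x_C1 + 231 = 0  ⇒  x_C1 = -33 or -7
2. [C1‖L2]  x_C1² − 26x_C1 − 231 = 0  ⇒  x_C1 = -7 or 33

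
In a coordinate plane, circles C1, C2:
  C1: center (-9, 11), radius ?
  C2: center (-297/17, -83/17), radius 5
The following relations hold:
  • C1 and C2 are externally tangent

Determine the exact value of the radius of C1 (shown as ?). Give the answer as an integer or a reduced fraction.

13

1. [ext C1·C2]  r_C1² + 10r_C1 − 299 = 0  ⇒  r_C1 = 13 (r>0 drops 1)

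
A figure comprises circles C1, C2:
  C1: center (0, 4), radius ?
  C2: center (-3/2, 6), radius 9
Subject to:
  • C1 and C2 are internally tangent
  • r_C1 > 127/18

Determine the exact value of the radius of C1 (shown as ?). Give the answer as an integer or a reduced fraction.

1. [int C1,C2]  r_C1² − 18r_C1 + 299/4 = 0  ⇒  r_C1 = 13/2 or 23/2
2. given r_C1 > 127/18: keep 23/2

23/2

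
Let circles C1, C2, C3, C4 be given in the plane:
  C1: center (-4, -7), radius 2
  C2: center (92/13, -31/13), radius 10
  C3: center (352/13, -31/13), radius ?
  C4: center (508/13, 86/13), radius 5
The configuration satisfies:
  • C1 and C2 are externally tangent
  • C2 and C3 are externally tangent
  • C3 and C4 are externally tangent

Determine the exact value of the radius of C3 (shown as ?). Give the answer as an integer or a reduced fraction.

1. [ext C2·C3]  r_C3² + 20r_C3 − 300 = 0  ⇒  r_C3 = 10 (r>0 drops 1)
2. [ext C3·C4]  r_C3² + 10r_C3 − 200 = 0  ⇒  r_C3 = 10 (r>0 drops 1)

10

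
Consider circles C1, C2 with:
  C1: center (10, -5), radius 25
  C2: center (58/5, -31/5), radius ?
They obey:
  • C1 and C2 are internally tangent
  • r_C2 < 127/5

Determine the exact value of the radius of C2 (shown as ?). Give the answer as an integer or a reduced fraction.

23

1. [int C1,C2]  r_C2² − 50r_C2 + 621 = 0  ⇒  r_C2 = 23 or 27
2. given r_C2 < 127/5: keep 23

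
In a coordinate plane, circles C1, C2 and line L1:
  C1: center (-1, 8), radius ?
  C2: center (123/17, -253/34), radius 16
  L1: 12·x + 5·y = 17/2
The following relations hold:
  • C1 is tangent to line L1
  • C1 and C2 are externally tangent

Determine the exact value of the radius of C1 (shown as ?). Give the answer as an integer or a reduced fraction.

3/2

1. [C1‖L1]  r_C1² − 9/4 = 0  ⇒  r_C1 = 3/2 (r>0 drops 1)
2. [ext C1·C2]  r_C1² + 32r_C1 − 201/4 = 0  ⇒  r_C1 = 3/2 (r>0 drops 1)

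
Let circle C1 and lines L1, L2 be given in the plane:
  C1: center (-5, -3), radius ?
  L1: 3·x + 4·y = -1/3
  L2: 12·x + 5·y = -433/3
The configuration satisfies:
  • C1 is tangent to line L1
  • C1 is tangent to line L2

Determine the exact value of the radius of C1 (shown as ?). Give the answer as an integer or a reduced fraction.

16/3

1. [C1‖L1]  r_C1² − 256/9 = 0  ⇒  r_C1 = 16/3 (r>0 drops 1)
2. [C1‖L2]  r_C1² − 256/9 = 0  ⇒  r_C1 = 16/3 (r>0 drops 1)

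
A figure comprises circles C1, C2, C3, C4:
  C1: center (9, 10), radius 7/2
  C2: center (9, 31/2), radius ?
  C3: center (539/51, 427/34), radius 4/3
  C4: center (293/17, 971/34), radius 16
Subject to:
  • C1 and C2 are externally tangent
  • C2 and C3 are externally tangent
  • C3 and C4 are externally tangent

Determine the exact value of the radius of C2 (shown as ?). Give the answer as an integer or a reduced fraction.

2

1. [ext C1·C2]  r_C2² + 7r_C2 − 18 = 0  ⇒  r_C2 = 2 (r>0 drops 1)
2. [ext C2·C3]  r_C2² + (8/3)r_C2 − 28/3 = 0  ⇒  r_C2 = 2 (r>0 drops 1)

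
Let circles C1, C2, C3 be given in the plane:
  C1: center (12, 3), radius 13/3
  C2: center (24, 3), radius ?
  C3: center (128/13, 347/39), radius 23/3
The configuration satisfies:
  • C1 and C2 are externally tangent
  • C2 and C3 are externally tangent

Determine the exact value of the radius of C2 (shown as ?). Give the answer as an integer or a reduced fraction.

23/3

1. [ext C1·C2]  r_C2² + (26/3)r_C2 − 1127/9 = 0  ⇒  r_C2 = 23/3 (r>0 drops 1)
2. [ext C2·C3]  r_C2² + (46/3)r_C2 − 529/3 = 0  ⇒  r_C2 = 23/3 (r>0 drops 1)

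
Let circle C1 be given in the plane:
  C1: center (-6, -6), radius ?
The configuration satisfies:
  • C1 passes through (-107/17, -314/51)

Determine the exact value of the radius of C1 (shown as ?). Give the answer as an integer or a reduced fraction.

1. [C1∋P]  r_C1² − 1/9 = 0  ⇒  r_C1 = 1/3 (r>0 drops 1)

1/3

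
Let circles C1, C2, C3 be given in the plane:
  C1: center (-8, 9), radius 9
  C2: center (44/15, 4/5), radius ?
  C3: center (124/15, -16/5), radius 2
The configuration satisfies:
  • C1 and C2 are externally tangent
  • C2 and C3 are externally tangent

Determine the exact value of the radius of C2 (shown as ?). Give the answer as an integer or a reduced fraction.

14/3

1. [ext C1·C2]  r_C2² + 18r_C2 − 952/9 = 0  ⇒  r_C2 = 14/3 (r>0 drops 1)
2. [ext C2·C3]  r_C2² + 4r_C2 − 364/9 = 0  ⇒  r_C2 = 14/3 (r>0 drops 1)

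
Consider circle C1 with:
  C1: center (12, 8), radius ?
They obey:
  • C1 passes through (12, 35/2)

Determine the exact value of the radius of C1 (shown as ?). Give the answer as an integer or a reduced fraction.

1. [C1∋P]  r_C1² − 361/4 = 0  ⇒  r_C1 = 19/2 (r>0 drops 1)

19/2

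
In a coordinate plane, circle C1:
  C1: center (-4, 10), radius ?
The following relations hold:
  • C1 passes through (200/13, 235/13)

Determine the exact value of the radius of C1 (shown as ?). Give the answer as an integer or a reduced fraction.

21

1. [C1∋P]  r_C1² − 441 = 0  ⇒  r_C1 = 21 (r>0 drops 1)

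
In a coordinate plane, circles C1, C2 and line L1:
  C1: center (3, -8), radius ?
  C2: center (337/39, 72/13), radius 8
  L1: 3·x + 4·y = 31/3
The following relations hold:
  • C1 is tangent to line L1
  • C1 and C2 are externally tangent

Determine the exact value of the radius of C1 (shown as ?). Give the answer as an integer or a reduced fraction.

1. [C1‖L1]  r_C1² − 400/9 = 0  ⇒  r_C1 = 20/3 (r>0 drops 1)
2. [ext C1·C2]  r_C1² + 16r_C1 − 1360/9 = 0  ⇒  r_C1 = 20/3 (r>0 drops 1)

20/3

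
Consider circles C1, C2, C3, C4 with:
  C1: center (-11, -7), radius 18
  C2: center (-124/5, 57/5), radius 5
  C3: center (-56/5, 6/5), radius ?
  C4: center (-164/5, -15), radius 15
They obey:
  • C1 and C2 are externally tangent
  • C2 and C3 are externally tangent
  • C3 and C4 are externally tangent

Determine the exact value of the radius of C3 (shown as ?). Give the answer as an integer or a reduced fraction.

1. [ext C2·C3]  r_C3² + 10r_C3 − 264 = 0  ⇒  r_C3 = 12 (r>0 drops 1)
2. [ext C3·C4]  r_C3² + 30r_C3 − 504 = 0  ⇒  r_C3 = 12 (r>0 drops 1)

12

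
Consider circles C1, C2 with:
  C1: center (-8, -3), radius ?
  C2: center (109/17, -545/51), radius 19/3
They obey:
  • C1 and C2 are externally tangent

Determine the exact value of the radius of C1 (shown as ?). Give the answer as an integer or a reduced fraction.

1. [ext C1·C2]  r_C1² + (38/3)r_C1 − 680/3 = 0  ⇒  r_C1 = 10 (r>0 drops 1)

10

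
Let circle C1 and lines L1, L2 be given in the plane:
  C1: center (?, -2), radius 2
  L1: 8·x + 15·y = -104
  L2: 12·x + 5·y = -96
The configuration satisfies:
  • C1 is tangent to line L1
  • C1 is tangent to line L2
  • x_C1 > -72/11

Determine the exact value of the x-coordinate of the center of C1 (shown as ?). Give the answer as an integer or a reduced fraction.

1. [C1‖L1]  x_C1² + (37/2)x_C1 + 135/2 = 0  ⇒  x_C1 = -27/2 or -5
2. [C1‖L2]  x_C1² + (43/3)x_C1 + 140/3 = 0  ⇒  x_C1 = -28/3 or -5

-5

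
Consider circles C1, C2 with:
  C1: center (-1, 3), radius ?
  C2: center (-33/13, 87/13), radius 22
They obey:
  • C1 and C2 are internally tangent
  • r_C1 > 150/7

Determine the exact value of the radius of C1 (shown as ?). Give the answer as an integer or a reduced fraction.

26

1. [int C1,C2]  r_C1² − 44r_C1 + 468 = 0  ⇒  r_C1 = 18 or 26
2. given r_C1 > 150/7: keep 26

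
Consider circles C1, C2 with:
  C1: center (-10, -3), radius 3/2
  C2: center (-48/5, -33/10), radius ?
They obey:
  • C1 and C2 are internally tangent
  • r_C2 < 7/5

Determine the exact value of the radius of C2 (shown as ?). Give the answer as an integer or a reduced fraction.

1. [int C1,C2]  r_C2² − 3r_C2 + 2 = 0  ⇒  r_C2 = 1 or 2
2. given r_C2 < 7/5: keep 1

1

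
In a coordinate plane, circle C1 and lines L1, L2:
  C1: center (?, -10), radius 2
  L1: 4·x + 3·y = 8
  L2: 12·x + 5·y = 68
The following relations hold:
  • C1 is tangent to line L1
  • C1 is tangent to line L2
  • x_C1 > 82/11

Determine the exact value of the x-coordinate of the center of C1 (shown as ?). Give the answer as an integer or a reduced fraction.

12

1. [C1‖L1]  x_C1² − 19x_C1 + 84 = 0  ⇒  x_C1 = 7 or 12
2. [C1‖L2]  x_C1² − (59/3)x_C1 + 92 = 0  ⇒  x_C1 = 23/3 or 12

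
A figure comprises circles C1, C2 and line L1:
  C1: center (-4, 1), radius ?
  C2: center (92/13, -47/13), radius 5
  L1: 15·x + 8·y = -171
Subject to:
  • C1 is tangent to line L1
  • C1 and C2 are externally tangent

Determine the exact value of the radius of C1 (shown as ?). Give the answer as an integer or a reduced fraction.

1. [C1‖L1]  r_C1² − 49 = 0  ⇒  r_C1 = 7 (r>0 drops 1)
2. [ext C1·C2]  r_C1² + 10r_C1 − 119 = 0  ⇒  r_C1 = 7 (r>0 drops 1)

7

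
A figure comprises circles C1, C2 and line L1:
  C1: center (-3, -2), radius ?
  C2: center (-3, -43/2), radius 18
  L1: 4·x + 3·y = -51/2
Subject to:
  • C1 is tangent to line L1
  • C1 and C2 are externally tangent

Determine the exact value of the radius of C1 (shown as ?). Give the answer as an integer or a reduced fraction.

3/2

1. [C1‖L1]  r_C1² − 9/4 = 0  ⇒  r_C1 = 3/2 (r>0 drops 1)
2. [ext C1·C2]  r_C1² + 36r_C1 − 225/4 = 0  ⇒  r_C1 = 3/2 (r>0 drops 1)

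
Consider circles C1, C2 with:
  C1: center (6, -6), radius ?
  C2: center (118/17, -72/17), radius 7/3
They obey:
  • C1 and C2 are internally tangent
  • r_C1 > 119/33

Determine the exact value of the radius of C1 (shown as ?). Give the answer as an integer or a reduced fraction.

1. [int C1,C2]  r_C1² − (14/3)r_C1 + 13/9 = 0  ⇒  r_C1 = 1/3 or 13/3
2. given r_C1 > 119/33: keep 13/3

13/3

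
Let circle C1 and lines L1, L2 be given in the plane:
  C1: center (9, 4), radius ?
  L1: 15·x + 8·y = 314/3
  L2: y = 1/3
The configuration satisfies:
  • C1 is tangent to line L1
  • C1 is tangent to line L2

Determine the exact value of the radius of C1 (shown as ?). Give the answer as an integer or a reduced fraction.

1. [C1‖L1]  r_C1² − 121/9 = 0  ⇒  r_C1 = 11/3 (r>0 drops 1)
2. [C1‖L2]  r_C1² − 121/9 = 0  ⇒  r_C1 = 11/3 (r>0 drops 1)

11/3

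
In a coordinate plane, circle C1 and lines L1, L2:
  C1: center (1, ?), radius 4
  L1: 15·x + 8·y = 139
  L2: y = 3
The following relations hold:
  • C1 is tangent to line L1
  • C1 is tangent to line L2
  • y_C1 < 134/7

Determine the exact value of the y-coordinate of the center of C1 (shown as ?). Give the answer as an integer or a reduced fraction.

7

1. [C1‖L1]  y_C1² − 31y_C1 + 168 = 0  ⇒  y_C1 = 7 or 24
2. [C1‖L2]  y_C1² − 6y_C1 − 7 = 0  ⇒  y_C1 = -1 or 7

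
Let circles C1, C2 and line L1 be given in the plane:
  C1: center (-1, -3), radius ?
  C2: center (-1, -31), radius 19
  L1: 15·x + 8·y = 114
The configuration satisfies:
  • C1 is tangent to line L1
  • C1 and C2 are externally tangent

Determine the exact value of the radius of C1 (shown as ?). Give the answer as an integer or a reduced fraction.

9

1. [C1‖L1]  r_C1² − 81 = 0  ⇒  r_C1 = 9 (r>0 drops 1)
2. [ext C1·C2]  r_C1² + 38r_C1 − 423 = 0  ⇒  r_C1 = 9 (r>0 drops 1)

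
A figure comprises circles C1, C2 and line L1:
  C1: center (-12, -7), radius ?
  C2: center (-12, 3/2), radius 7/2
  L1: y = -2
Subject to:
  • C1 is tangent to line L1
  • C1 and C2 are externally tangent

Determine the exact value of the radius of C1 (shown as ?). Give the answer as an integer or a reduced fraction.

1. [C1‖L1]  r_C1² − 25 = 0  ⇒  r_C1 = 5 (r>0 drops 1)
2. [ext C1·C2]  r_C1² + 7r_C1 − 60 = 0  ⇒  r_C1 = 5 (r>0 drops 1)

5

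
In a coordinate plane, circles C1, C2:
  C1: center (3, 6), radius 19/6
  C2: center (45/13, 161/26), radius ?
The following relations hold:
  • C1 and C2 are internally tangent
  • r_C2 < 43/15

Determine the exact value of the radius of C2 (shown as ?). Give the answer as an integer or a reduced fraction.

1. [int C1,C2]  r_C2² − (19/3)r_C2 + 88/9 = 0  ⇒  r_C2 = 8/3 or 11/3
2. given r_C2 < 43/15: keep 8/3

8/3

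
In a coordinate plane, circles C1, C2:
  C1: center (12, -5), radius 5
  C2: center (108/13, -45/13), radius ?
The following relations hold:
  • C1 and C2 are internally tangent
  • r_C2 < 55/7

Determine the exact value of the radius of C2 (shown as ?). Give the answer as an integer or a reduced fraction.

1

1. [int C1,C2]  r_C2² − 10r_C2 + 9 = 0  ⇒  r_C2 = 1 or 9
2. given r_C2 < 55/7: keep 1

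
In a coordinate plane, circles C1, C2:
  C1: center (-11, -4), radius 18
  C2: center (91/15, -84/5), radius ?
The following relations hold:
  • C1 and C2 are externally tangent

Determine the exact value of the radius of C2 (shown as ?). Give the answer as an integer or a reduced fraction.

10/3

1. [ext C1·C2]  r_C2² + 36r_C2 − 1180/9 = 0  ⇒  r_C2 = 10/3 (r>0 drops 1)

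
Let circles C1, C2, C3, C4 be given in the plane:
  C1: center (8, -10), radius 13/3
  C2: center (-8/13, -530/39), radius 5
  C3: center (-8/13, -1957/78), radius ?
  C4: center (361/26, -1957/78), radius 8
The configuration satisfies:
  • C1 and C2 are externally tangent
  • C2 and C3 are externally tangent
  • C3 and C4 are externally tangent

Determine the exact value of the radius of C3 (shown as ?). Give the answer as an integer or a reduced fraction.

13/2

1. [ext C2·C3]  r_C3² + 10r_C3 − 429/4 = 0  ⇒  r_C3 = 13/2 (r>0 drops 1)
2. [ext C3·C4]  r_C3² + 16r_C3 − 585/4 = 0  ⇒  r_C3 = 13/2 (r>0 drops 1)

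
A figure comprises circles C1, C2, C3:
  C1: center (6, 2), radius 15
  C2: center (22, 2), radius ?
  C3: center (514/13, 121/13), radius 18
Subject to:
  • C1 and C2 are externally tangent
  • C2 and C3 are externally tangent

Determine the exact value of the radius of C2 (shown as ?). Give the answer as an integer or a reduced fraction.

1. [ext C1·C2]  r_C2² + 30r_C2 − 31 = 0  ⇒  r_C2 = 1 (r>0 drops 1)
2. [ext C2·C3]  r_C2² + 36r_C2 − 37 = 0  ⇒  r_C2 = 1 (r>0 drops 1)

1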